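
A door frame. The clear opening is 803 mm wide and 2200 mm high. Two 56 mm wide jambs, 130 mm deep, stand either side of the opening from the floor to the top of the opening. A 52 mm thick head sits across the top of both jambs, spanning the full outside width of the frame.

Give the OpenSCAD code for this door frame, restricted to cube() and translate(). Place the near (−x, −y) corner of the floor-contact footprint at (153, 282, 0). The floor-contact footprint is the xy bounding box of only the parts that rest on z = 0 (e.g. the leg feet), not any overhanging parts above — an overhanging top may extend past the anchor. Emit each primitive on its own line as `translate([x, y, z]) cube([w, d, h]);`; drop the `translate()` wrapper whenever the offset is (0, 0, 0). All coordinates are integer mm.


translate([153, 282, 0]) cube([56, 130, 2200]);
translate([1012, 282, 0]) cube([56, 130, 2200]);
translate([153, 282, 2200]) cube([915, 130, 52]);


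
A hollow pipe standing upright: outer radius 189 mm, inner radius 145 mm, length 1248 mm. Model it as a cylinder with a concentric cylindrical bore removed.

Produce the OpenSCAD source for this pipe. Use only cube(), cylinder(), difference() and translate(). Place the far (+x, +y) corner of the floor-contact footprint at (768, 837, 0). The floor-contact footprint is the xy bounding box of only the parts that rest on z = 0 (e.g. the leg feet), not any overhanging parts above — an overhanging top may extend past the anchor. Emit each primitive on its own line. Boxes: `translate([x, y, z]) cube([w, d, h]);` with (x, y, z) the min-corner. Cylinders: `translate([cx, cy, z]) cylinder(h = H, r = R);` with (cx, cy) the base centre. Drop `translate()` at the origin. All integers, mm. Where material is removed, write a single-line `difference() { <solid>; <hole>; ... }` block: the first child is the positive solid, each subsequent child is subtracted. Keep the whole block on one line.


difference() { translate([579, 648, 0]) cylinder(h = 1248, r = 189); translate([579, 648, 0]) cylinder(h = 1248, r = 145); }


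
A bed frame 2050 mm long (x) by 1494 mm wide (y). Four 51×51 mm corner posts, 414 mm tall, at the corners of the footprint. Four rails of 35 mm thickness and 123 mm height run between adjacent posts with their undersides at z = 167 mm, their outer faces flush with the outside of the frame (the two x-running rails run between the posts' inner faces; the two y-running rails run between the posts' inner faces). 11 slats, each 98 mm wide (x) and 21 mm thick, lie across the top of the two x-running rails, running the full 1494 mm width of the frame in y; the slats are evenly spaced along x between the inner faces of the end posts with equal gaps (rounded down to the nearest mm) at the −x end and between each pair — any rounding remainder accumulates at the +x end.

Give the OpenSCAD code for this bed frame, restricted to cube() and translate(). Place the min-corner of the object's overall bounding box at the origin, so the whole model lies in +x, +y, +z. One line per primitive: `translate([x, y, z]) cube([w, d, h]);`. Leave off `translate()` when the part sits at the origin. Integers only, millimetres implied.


// slat z = rail_z + rail_h = 167 + 123 = 290
// slat gap = ⌊(1948 − 11·98) / 12⌋ = 72
cube([51, 51, 414]);
translate([0, 1443, 0]) cube([51, 51, 414]);
translate([1999, 0, 0]) cube([51, 51, 414]);
translate([1999, 1443, 0]) cube([51, 51, 414]);
translate([51, 0, 167]) cube([1948, 35, 123]);
translate([51, 1459, 167]) cube([1948, 35, 123]);
translate([0, 51, 167]) cube([35, 1392, 123]);
translate([2015, 51, 167]) cube([35, 1392, 123]);
translate([123, 0, 290]) cube([98, 1494, 21]);
translate([293, 0, 290]) cube([98, 1494, 21]);
translate([463, 0, 290]) cube([98, 1494, 21]);
translate([633, 0, 290]) cube([98, 1494, 21]);
translate([803, 0, 290]) cube([98, 1494, 21]);
translate([973, 0, 290]) cube([98, 1494, 21]);
translate([1143, 0, 290]) cube([98, 1494, 21]);
translate([1313, 0, 290]) cube([98, 1494, 21]);
translate([1483, 0, 290]) cube([98, 1494, 21]);
translate([1653, 0, 290]) cube([98, 1494, 21]);
translate([1823, 0, 290]) cube([98, 1494, 21]);


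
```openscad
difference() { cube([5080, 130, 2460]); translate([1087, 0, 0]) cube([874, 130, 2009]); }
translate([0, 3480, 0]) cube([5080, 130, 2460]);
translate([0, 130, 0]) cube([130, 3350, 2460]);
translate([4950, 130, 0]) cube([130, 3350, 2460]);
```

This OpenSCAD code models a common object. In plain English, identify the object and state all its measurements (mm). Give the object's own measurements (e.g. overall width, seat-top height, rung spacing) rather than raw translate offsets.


A single room: four walls, each 2460 mm tall and 130 mm thick, enclosing an outside footprint 5080×3610 mm (x × y), no floor or roof. The front and back walls (−y and +y sides) run the full x-width; the side walls fit between their inner faces. A door opening 874 mm wide and 2009 mm tall is cut through the front wall from the floor up, its −x edge 1087 mm from the wall's −x end.


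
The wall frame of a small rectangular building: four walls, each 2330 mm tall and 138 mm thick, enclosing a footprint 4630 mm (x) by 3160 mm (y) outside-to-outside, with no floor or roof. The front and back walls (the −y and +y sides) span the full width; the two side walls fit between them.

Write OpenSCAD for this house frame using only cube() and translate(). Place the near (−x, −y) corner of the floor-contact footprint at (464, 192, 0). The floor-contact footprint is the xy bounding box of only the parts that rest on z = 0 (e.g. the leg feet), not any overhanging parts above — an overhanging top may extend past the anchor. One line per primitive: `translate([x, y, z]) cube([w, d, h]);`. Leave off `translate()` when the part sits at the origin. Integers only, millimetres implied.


translate([464, 192, 0]) cube([4630, 138, 2330]);
translate([464, 3214, 0]) cube([4630, 138, 2330]);
translate([464, 330, 0]) cube([138, 2884, 2330]);
translate([4956, 330, 0]) cube([138, 2884, 2330]);


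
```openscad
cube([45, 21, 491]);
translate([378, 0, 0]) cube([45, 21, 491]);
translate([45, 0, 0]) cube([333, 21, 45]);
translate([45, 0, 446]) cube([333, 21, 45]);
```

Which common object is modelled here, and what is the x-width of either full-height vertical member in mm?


A picture frame. The border width is 45 mm.

Four thin pieces enclosing a rectangular opening — a picture frame. The two full-height stiles are 491 mm tall; the top rail sits at z = 446 and is 45 mm tall, so the border above the opening is 491 − 446 = 45 mm, matching the stile x-width.


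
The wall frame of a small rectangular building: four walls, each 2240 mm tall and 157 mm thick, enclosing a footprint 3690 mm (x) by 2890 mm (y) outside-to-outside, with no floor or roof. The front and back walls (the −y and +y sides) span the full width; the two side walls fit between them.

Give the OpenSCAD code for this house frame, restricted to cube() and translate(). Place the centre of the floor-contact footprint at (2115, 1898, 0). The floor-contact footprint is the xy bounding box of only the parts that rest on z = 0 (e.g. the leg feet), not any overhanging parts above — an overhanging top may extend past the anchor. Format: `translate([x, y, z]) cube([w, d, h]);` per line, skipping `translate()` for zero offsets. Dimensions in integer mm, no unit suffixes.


translate([270, 453, 0]) cube([3690, 157, 2240]);
translate([270, 3186, 0]) cube([3690, 157, 2240]);
translate([270, 610, 0]) cube([157, 2576, 2240]);
translate([3803, 610, 0]) cube([157, 2576, 2240]);


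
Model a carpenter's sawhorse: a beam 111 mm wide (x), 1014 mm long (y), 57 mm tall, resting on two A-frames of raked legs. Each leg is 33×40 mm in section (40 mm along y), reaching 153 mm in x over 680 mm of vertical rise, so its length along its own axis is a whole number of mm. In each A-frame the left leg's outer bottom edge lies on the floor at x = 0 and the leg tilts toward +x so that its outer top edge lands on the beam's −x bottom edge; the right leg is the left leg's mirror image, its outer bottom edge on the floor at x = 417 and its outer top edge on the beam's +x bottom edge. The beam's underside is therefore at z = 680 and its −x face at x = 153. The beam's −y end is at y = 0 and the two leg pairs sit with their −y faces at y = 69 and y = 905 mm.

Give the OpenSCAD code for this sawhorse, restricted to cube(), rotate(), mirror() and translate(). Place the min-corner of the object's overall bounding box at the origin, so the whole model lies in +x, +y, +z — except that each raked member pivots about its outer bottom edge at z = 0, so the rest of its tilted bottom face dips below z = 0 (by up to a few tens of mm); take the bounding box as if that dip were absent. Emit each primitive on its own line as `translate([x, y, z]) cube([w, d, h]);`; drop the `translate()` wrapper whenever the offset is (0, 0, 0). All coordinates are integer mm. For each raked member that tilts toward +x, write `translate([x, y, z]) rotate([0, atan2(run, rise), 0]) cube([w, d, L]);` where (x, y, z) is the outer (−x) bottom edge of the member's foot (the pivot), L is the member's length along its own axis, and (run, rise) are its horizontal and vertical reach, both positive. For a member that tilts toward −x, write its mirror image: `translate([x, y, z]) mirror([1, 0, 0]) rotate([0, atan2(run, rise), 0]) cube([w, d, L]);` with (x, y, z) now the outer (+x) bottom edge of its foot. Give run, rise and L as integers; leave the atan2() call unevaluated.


translate([153, 0, 680]) cube([111, 1014, 57]);
translate([0, 69, 0]) rotate([0, atan2(153, 680), 0]) cube([33, 40, 697]);
translate([417, 69, 0]) mirror([1, 0, 0]) rotate([0, atan2(153, 680), 0]) cube([33, 40, 697]);
translate([0, 905, 0]) rotate([0, atan2(153, 680), 0]) cube([33, 40, 697]);
translate([417, 905, 0]) mirror([1, 0, 0]) rotate([0, atan2(153, 680), 0]) cube([33, 40, 697]);


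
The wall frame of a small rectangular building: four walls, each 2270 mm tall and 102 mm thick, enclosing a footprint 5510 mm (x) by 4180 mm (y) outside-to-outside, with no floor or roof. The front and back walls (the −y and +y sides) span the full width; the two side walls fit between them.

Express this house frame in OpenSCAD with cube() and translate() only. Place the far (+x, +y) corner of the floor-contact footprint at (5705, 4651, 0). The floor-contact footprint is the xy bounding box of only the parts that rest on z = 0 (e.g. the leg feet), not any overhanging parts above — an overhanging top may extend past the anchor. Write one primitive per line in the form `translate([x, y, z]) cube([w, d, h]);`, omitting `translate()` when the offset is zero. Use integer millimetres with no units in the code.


translate([195, 471, 0]) cube([5510, 102, 2270]);
translate([195, 4549, 0]) cube([5510, 102, 2270]);
translate([195, 573, 0]) cube([102, 3976, 2270]);
translate([5603, 573, 0]) cube([102, 3976, 2270]);


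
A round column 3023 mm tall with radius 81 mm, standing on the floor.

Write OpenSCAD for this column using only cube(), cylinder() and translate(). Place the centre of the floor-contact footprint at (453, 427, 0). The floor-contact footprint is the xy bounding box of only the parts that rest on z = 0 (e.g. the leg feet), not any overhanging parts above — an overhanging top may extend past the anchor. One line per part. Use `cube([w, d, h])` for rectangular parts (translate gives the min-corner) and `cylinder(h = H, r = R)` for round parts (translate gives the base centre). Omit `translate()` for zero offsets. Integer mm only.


translate([453, 427, 0]) cylinder(h = 3023, r = 81);


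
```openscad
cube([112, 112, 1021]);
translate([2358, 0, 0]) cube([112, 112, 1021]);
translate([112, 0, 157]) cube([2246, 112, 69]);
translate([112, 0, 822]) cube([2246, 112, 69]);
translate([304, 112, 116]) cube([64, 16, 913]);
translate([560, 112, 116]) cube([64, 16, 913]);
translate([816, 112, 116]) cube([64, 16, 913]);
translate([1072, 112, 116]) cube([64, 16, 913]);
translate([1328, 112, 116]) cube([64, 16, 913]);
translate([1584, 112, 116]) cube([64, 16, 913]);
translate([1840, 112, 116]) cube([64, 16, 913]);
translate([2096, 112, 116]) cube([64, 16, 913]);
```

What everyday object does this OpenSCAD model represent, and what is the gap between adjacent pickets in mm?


A fence section. The picket gap is 192 mm.

Two posts, two rails, 8 pickets — a fence section. Span 2246 mm holds 8 pickets of 64 mm with 9 equal gaps: ⌊(2246 − 8·64) / 9⌋ = 192 mm.


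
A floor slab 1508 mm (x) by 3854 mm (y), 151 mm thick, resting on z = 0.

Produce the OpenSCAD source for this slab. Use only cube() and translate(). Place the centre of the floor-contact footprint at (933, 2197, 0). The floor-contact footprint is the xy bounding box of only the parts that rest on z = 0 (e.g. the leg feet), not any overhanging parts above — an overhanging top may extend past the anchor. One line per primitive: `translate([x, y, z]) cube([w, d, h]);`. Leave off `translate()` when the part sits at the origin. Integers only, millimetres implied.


translate([179, 270, 0]) cube([1508, 3854, 151]);


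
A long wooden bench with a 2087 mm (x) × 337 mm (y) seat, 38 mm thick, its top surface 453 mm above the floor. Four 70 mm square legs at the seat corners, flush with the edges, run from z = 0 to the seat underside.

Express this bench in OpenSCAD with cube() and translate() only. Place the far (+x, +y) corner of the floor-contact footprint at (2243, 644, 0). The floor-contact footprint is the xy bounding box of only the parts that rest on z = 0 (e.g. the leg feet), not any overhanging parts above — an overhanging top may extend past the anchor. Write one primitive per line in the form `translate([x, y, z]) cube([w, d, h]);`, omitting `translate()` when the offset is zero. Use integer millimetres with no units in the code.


translate([156, 307, 415]) cube([2087, 337, 38]);
translate([156, 307, 0]) cube([70, 70, 415]);
translate([156, 574, 0]) cube([70, 70, 415]);
translate([2173, 307, 0]) cube([70, 70, 415]);
translate([2173, 574, 0]) cube([70, 70, 415]);


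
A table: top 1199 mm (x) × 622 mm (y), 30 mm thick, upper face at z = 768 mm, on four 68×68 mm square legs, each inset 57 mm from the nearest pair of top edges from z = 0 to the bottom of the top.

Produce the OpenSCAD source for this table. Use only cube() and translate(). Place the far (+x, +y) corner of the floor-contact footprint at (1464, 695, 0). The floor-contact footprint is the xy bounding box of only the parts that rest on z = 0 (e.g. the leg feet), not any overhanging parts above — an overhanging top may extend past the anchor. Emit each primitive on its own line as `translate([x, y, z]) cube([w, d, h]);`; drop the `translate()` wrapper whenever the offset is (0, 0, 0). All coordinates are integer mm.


translate([322, 130, 738]) cube([1199, 622, 30]);
translate([379, 187, 0]) cube([68, 68, 738]);
translate([1396, 187, 0]) cube([68, 68, 738]);
translate([379, 627, 0]) cube([68, 68, 738]);
translate([1396, 627, 0]) cube([68, 68, 738]);


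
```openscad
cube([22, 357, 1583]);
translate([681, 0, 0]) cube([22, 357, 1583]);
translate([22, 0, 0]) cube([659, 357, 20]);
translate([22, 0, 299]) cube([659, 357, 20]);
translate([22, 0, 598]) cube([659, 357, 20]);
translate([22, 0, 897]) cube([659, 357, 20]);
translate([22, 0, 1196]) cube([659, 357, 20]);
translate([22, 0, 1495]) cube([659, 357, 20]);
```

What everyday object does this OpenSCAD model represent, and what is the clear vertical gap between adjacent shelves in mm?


A bookshelf. The clear shelf gap is 279 mm.

Two tall side panels with 6 horizontal boards between them — a bookshelf. The first two shelf undersides are at z = 0 and z = 299; with shelf thickness 20, the clear gap is 299 − 0 − 20 = 279 mm.


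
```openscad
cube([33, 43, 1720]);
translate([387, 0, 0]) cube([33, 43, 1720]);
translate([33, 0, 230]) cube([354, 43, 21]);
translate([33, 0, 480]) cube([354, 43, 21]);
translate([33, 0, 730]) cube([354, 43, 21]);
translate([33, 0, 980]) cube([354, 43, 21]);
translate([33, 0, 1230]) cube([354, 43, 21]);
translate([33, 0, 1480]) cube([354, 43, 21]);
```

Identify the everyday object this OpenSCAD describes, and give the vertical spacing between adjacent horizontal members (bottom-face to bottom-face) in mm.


A ladder. The rung spacing is 250 mm.

Two tall 33×43 posts with 6 short bars between them — a ladder. Adjacent rungs sit at z = 230 and z = 480, so the spacing is 480 − 230 = 250 mm.


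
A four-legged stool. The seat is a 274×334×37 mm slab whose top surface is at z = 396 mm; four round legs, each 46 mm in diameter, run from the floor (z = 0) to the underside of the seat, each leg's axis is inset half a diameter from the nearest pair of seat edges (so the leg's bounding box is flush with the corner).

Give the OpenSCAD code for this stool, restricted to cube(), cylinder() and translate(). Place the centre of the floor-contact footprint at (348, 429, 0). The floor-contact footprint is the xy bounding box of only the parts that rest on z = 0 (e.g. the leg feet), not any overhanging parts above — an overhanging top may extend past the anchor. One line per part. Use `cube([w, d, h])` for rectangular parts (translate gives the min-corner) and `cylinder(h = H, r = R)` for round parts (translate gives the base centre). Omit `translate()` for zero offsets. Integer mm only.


// leg_h = 396 - 37 = 359
translate([211, 262, 359]) cube([274, 334, 37]);
translate([234, 285, 0]) cylinder(h = 359, r = 23);
translate([462, 285, 0]) cylinder(h = 359, r = 23);
translate([234, 573, 0]) cylinder(h = 359, r = 23);
translate([462, 573, 0]) cylinder(h = 359, r = 23);


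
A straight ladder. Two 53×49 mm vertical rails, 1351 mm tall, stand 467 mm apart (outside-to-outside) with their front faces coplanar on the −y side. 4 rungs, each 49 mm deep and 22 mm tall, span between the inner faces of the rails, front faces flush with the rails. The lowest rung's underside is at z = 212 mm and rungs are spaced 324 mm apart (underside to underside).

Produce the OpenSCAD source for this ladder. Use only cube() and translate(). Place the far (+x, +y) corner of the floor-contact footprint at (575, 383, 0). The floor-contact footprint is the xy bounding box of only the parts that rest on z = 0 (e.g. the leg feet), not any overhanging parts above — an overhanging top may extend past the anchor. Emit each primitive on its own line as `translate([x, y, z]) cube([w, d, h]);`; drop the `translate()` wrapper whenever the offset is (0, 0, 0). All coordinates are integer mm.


translate([108, 334, 0]) cube([53, 49, 1351]);
translate([522, 334, 0]) cube([53, 49, 1351]);
translate([161, 334, 212]) cube([361, 49, 22]);
translate([161, 334, 536]) cube([361, 49, 22]);
translate([161, 334, 860]) cube([361, 49, 22]);
translate([161, 334, 1184]) cube([361, 49, 22]);


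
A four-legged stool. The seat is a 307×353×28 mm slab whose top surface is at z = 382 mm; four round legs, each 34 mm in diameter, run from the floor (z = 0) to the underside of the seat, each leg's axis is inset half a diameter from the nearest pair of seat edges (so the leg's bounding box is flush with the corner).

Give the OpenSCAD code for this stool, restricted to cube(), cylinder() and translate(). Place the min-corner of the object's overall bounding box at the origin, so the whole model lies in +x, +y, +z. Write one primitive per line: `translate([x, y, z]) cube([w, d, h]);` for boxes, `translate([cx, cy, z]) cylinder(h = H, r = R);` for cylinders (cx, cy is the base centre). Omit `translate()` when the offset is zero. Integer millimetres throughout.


translate([0, 0, 354]) cube([307, 353, 28]);
translate([17, 17, 0]) cylinder(h = 354, r = 17);
translate([290, 17, 0]) cylinder(h = 354, r = 17);
translate([17, 336, 0]) cylinder(h = 354, r = 17);
translate([290, 336, 0]) cylinder(h = 354, r = 17);


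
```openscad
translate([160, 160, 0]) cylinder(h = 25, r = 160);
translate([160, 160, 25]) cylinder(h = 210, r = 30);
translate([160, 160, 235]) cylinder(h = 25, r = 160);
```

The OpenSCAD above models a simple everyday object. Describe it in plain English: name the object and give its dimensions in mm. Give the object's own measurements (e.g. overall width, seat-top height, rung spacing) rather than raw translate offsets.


A spool: two coaxial disc flanges of radius 160 mm and thickness 25 mm, joined by a core cylinder of radius 30 mm and height 210 mm. The lower flange rests on z = 0 and the three cylinders share a vertical axis.


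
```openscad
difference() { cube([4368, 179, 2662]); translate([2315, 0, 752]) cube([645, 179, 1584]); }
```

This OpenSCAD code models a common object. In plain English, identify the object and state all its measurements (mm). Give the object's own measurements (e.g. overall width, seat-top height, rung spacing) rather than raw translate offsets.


A wall 4368 mm long (x), 179 mm thick (y), 2662 mm tall, with a rectangular window opening cut through it. The opening is 645 mm wide and 1584 mm tall; its sill is at z = 752 mm and its near (−x) edge is 2315 mm from the wall's −x end. The opening passes through the full wall thickness.


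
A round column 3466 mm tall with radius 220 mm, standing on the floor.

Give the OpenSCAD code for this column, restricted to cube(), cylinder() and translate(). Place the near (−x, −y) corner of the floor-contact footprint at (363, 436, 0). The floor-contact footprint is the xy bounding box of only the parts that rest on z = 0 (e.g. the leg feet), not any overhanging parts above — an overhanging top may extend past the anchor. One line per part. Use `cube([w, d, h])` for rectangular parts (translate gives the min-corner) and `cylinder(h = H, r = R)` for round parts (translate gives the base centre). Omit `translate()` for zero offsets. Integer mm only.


translate([583, 656, 0]) cylinder(h = 3466, r = 220);


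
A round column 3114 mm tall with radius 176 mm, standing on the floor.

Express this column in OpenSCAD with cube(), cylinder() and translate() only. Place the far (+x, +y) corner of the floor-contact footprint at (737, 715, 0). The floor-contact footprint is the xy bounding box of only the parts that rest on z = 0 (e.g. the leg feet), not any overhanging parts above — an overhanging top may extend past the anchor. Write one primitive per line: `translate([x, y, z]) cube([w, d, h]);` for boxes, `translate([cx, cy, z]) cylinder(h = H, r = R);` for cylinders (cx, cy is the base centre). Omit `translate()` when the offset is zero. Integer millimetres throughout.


translate([561, 539, 0]) cylinder(h = 3114, r = 176);


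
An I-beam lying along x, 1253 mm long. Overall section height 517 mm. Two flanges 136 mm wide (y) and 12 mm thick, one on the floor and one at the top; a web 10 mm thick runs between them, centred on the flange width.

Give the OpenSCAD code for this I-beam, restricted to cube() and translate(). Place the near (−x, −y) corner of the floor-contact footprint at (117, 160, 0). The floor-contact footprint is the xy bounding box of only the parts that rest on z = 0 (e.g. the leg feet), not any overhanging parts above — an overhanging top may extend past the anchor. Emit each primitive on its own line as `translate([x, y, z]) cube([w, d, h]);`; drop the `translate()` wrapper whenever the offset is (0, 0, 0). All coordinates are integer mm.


translate([117, 160, 0]) cube([1253, 136, 12]);
translate([117, 223, 12]) cube([1253, 10, 493]);
translate([117, 160, 505]) cube([1253, 136, 12]);


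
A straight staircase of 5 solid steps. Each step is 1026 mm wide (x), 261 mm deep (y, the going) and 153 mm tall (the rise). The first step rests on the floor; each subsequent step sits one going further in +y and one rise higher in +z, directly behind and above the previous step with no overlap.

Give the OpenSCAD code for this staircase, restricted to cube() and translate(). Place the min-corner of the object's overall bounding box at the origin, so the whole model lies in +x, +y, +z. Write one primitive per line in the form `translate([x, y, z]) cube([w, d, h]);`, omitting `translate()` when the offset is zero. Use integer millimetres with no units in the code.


cube([1026, 261, 153]);
translate([0, 261, 153]) cube([1026, 261, 153]);
translate([0, 522, 306]) cube([1026, 261, 153]);
translate([0, 783, 459]) cube([1026, 261, 153]);
translate([0, 1044, 612]) cube([1026, 261, 153]);


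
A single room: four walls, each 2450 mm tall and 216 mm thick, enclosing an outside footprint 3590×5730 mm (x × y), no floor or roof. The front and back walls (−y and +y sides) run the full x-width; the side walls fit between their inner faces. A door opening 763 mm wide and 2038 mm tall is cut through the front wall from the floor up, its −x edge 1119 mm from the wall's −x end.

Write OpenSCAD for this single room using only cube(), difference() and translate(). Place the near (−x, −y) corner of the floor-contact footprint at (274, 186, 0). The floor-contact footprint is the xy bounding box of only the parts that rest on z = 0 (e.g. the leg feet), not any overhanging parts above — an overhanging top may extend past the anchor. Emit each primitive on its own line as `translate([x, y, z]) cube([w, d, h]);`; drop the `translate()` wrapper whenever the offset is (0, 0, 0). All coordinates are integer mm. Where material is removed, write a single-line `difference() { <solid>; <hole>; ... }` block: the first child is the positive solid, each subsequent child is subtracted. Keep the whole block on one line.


difference() { translate([274, 186, 0]) cube([3590, 216, 2450]); translate([1393, 186, 0]) cube([763, 216, 2038]); }
translate([274, 5700, 0]) cube([3590, 216, 2450]);
translate([274, 402, 0]) cube([216, 5298, 2450]);
translate([3648, 402, 0]) cube([216, 5298, 2450]);


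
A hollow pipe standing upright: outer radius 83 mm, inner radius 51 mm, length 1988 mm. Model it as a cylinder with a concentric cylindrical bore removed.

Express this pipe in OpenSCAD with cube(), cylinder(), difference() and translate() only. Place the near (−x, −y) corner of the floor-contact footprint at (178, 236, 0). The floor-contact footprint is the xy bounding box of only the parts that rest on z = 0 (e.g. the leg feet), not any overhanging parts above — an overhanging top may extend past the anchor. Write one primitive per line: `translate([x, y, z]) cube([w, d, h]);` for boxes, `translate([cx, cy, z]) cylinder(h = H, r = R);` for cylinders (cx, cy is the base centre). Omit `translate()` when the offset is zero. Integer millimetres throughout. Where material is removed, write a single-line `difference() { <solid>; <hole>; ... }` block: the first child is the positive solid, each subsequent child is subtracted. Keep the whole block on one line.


difference() { translate([261, 319, 0]) cylinder(h = 1988, r = 83); translate([261, 319, 0]) cylinder(h = 1988, r = 51); }


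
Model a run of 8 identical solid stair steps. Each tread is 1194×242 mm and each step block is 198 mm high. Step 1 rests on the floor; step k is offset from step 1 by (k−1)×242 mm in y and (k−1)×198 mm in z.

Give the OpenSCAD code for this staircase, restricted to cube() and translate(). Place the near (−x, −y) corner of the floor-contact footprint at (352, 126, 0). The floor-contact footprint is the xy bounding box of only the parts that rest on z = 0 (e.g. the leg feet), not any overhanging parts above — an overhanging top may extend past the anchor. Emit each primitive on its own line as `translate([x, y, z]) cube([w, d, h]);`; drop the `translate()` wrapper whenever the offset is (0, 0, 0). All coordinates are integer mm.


translate([352, 126, 0]) cube([1194, 242, 198]);
translate([352, 368, 198]) cube([1194, 242, 198]);
translate([352, 610, 396]) cube([1194, 242, 198]);
translate([352, 852, 594]) cube([1194, 242, 198]);
translate([352, 1094, 792]) cube([1194, 242, 198]);
translate([352, 1336, 990]) cube([1194, 242, 198]);
translate([352, 1578, 1188]) cube([1194, 242, 198]);
translate([352, 1820, 1386]) cube([1194, 242, 198]);


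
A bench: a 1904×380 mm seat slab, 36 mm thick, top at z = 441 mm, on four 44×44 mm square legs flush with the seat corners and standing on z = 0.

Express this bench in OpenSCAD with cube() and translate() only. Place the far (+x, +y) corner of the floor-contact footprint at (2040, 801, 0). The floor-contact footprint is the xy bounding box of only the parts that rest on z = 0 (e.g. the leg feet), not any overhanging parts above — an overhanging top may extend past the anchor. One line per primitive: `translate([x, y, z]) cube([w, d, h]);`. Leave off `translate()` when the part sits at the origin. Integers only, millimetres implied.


translate([136, 421, 405]) cube([1904, 380, 36]);
translate([136, 421, 0]) cube([44, 44, 405]);
translate([136, 757, 0]) cube([44, 44, 405]);
translate([1996, 421, 0]) cube([44, 44, 405]);
translate([1996, 757, 0]) cube([44, 44, 405]);


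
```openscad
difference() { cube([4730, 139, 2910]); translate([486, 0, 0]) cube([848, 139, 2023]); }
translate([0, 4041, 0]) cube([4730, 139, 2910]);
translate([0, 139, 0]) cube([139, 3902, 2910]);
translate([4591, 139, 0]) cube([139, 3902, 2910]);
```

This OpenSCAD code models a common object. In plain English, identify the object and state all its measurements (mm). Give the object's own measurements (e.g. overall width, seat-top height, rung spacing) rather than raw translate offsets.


A single room: four walls, each 2910 mm tall and 139 mm thick, enclosing an outside footprint 4730×4180 mm (x × y), no floor or roof. The front and back walls (−y and +y sides) run the full x-width; the side walls fit between their inner faces. A door opening 848 mm wide and 2023 mm tall is cut through the front wall from the floor up, its −x edge 486 mm from the wall's −x end.


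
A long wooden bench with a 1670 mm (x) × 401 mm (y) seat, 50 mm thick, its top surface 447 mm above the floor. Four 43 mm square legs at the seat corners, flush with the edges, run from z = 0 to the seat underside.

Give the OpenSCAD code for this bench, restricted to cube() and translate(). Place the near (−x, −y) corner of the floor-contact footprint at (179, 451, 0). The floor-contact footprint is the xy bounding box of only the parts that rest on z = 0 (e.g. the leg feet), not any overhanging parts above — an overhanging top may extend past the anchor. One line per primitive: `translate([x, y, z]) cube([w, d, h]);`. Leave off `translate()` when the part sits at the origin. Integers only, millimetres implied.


translate([179, 451, 397]) cube([1670, 401, 50]);
translate([179, 451, 0]) cube([43, 43, 397]);
translate([179, 809, 0]) cube([43, 43, 397]);
translate([1806, 451, 0]) cube([43, 43, 397]);
translate([1806, 809, 0]) cube([43, 43, 397]);


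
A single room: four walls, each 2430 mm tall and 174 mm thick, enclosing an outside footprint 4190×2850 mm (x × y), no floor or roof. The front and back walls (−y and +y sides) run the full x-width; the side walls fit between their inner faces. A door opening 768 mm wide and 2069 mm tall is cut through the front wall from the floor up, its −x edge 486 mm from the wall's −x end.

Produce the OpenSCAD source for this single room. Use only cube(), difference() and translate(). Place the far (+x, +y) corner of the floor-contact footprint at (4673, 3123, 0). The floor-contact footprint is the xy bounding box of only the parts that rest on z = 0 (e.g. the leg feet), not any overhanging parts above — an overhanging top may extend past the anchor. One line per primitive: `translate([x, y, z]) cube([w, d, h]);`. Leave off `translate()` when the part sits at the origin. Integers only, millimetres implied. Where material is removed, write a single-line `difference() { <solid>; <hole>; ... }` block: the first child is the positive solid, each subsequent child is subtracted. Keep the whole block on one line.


difference() { translate([483, 273, 0]) cube([4190, 174, 2430]); translate([969, 273, 0]) cube([768, 174, 2069]); }
translate([483, 2949, 0]) cube([4190, 174, 2430]);
translate([483, 447, 0]) cube([174, 2502, 2430]);
translate([4499, 447, 0]) cube([174, 2502, 2430]);


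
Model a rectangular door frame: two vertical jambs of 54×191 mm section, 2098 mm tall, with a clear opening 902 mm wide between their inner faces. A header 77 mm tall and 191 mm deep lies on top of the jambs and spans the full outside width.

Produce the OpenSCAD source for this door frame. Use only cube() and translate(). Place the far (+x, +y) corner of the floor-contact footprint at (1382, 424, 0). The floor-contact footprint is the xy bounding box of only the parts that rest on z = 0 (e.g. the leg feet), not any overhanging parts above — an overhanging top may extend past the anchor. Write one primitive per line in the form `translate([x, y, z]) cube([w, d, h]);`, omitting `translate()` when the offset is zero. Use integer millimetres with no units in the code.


translate([372, 233, 0]) cube([54, 191, 2098]);
translate([1328, 233, 0]) cube([54, 191, 2098]);
translate([372, 233, 2098]) cube([1010, 191, 77]);


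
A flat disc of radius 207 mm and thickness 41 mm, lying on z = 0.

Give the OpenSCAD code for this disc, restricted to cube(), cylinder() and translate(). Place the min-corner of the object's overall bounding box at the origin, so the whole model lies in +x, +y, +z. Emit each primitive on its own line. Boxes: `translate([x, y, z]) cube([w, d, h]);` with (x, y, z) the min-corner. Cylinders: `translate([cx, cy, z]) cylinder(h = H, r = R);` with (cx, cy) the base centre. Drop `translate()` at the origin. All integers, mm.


translate([207, 207, 0]) cylinder(h = 41, r = 207);


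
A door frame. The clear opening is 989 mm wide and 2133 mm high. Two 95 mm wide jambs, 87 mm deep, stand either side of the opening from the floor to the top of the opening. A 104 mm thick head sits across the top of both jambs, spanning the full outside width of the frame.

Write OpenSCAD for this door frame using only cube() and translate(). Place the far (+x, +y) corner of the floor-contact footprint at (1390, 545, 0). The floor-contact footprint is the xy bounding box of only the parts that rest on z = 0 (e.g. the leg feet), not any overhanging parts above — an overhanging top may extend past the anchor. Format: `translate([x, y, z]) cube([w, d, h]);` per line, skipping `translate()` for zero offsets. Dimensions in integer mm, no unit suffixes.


translate([211, 458, 0]) cube([95, 87, 2133]);
translate([1295, 458, 0]) cube([95, 87, 2133]);
translate([211, 458, 2133]) cube([1179, 87, 104]);


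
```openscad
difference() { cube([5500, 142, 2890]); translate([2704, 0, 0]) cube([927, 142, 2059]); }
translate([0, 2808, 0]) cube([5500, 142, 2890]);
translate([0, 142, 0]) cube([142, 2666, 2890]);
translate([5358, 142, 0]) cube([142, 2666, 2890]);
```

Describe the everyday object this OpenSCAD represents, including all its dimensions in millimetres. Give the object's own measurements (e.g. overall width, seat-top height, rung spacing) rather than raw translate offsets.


A single room: four walls, each 2890 mm tall and 142 mm thick, enclosing an outside footprint 5500×2950 mm (x × y), no floor or roof. The front and back walls (−y and +y sides) run the full x-width; the side walls fit between their inner faces. A door opening 927 mm wide and 2059 mm tall is cut through the front wall from the floor up, its −x edge 2704 mm from the wall's −x end.


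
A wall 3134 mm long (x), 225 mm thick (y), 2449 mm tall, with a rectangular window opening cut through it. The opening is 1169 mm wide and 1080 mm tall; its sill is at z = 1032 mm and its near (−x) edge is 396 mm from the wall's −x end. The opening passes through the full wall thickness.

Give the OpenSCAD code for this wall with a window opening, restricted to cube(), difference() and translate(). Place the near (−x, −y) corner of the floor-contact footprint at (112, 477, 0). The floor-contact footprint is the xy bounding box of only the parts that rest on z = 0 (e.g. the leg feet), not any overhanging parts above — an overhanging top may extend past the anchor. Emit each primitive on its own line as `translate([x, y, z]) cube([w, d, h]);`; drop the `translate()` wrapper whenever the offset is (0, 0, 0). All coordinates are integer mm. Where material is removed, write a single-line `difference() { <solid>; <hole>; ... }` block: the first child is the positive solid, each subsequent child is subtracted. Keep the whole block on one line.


difference() { translate([112, 477, 0]) cube([3134, 225, 2449]); translate([508, 477, 1032]) cube([1169, 225, 1080]); }


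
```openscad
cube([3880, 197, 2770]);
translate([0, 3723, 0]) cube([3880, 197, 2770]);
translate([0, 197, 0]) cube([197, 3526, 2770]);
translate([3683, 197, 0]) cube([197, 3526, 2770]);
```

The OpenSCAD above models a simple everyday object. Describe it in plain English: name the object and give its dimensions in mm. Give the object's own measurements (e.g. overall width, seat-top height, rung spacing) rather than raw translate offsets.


The wall frame of a small rectangular building: four walls, each 2770 mm tall and 197 mm thick, enclosing a footprint 3880 mm (x) by 3920 mm (y) outside-to-outside, with no floor or roof. The front and back walls (the −y and +y sides) span the full width; the two side walls fit between them.


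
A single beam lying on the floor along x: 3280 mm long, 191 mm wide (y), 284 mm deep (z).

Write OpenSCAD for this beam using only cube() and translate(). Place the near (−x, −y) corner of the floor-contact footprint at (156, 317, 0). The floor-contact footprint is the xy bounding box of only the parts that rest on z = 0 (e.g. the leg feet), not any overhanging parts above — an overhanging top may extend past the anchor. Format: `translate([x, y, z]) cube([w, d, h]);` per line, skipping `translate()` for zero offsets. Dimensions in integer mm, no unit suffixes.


translate([156, 317, 0]) cube([3280, 191, 284]);


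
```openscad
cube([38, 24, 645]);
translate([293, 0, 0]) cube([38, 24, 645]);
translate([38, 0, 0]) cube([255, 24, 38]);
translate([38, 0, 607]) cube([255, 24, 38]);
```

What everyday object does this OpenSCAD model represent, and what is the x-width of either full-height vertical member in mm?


A picture frame. The border width is 38 mm.

Four thin pieces enclosing a rectangular opening — a picture frame. The two full-height stiles are 645 mm tall; the top rail sits at z = 607 and is 38 mm tall, so the border above the opening is 645 − 607 = 38 mm, matching the stile x-width.


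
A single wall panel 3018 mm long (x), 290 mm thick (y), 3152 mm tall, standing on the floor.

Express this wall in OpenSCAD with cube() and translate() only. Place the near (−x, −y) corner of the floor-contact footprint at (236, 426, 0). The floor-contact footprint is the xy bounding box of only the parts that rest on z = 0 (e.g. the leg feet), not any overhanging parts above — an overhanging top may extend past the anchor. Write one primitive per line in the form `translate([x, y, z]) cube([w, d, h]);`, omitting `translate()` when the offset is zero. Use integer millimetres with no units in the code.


translate([236, 426, 0]) cube([3018, 290, 3152]);


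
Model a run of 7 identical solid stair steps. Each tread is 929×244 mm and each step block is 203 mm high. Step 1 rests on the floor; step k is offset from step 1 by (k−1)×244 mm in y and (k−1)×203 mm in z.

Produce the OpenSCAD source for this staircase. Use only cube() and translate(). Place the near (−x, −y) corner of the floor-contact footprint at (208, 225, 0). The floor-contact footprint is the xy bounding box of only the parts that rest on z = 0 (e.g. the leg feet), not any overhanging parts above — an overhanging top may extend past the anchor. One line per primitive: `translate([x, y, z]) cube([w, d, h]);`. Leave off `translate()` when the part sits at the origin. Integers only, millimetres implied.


translate([208, 225, 0]) cube([929, 244, 203]);
translate([208, 469, 203]) cube([929, 244, 203]);
translate([208, 713, 406]) cube([929, 244, 203]);
translate([208, 957, 609]) cube([929, 244, 203]);
translate([208, 1201, 812]) cube([929, 244, 203]);
translate([208, 1445, 1015]) cube([929, 244, 203]);
translate([208, 1689, 1218]) cube([929, 244, 203]);
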